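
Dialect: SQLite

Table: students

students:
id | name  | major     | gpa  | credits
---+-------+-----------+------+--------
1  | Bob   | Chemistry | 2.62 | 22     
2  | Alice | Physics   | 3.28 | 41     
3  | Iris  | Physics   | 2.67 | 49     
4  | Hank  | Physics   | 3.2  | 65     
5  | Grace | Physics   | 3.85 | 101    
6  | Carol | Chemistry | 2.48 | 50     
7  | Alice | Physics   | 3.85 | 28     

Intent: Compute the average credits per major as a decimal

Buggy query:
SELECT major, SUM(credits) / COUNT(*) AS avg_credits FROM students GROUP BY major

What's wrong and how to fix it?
Bug: Both operands are integers, so '/' performs integer division and truncates

Fix: Multiply by 1.0 (or CAST to REAL) to force floating-point division

Corrected query:
SELECT major, SUM(credits) * 1.0 / COUNT(*) AS avg_credits FROM students GROUP BY major

Result:
major     | avg_credits
----------+------------
Chemistry | 36         
Physics   | 56.8       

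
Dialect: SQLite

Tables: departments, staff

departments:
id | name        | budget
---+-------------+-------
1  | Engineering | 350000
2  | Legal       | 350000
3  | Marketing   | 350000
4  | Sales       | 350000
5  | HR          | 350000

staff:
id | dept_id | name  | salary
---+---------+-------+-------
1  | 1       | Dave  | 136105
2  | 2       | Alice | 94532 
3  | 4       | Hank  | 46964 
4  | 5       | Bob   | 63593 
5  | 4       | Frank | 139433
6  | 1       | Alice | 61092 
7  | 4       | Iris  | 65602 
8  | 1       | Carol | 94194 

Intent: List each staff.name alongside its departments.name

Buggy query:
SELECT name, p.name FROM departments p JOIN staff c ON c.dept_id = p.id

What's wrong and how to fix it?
Bug: Both tables have a 'name' column; the unqualified reference is ambiguous

Fix: Qualify the column with its table alias (c.name)

Corrected query:
SELECT c.name, p.name FROM departments p JOIN staff c ON c.dept_id = p.id

Result:
name  | name       
------+------------
Dave  | Engineering
Alice | Legal      
Hank  | Sales      
Bob   | HR         
Frank | Sales      
Alice | Engineering
Iris  | Sales      
Carol | Engineering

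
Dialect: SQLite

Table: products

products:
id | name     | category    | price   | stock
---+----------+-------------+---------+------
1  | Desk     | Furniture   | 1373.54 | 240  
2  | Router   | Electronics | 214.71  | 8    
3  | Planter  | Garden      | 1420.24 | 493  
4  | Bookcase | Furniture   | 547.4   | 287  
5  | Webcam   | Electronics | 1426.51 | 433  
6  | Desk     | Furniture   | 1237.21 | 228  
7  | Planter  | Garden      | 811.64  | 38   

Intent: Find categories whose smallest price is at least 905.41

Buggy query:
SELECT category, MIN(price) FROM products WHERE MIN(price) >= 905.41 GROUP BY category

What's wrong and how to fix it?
Bug: MIN() in WHERE is a misuse of aggregate

Fix: Replace WHERE with HAVING after the GROUP BY

Corrected query:
SELECT category, MIN(price) FROM products GROUP BY category HAVING MIN(price) >= 905.41

Result:
(no rows)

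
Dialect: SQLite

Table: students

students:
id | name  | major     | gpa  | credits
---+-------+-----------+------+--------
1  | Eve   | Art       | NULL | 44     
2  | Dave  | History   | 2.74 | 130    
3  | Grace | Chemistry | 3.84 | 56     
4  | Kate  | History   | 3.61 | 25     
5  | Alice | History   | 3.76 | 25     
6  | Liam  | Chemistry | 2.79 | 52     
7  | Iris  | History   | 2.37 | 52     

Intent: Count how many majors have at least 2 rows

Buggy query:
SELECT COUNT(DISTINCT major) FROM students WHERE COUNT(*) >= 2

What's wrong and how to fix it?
Bug: COUNT(*) cannot appear in WHERE; the per-group count doesn't exist yet

Fix: Use a subquery that GROUPs and filters with HAVING, then count its rows

Corrected query:
SELECT COUNT(*) FROM (SELECT major FROM students GROUP BY major HAVING COUNT(*) >= 2)

Result:
COUNT(*)
--------
2       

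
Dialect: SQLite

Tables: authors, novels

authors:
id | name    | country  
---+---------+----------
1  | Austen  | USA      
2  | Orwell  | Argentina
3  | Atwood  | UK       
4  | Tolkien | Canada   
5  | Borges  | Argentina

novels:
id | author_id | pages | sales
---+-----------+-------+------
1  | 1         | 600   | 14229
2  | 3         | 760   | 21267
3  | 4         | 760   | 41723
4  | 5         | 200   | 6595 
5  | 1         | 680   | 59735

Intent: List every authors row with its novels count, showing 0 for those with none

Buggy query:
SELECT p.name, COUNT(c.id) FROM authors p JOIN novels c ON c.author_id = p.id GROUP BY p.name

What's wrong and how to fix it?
Bug: An inner join excludes parents with zero children

Fix: Switch to LEFT JOIN to retain unmatched parent rows

Corrected query:
SELECT p.name, COUNT(c.id) FROM authors p LEFT JOIN novels c ON c.author_id = p.id GROUP BY p.name

Result:
name    | COUNT(c.id)
--------+------------
Atwood  | 1          
Austen  | 2          
Borges  | 1          
Orwell  | 0          
Tolkien | 1          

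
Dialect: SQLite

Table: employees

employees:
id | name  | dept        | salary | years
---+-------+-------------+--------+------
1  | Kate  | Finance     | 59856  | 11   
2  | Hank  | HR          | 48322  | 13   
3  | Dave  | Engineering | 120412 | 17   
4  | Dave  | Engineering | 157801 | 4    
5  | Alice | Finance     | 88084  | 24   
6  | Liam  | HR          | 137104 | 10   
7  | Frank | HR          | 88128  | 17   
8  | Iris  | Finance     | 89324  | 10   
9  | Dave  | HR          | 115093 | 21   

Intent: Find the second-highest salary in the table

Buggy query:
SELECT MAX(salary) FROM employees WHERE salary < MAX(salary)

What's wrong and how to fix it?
Bug: MAX(salary) on the right of the comparison is an aggregate-in-WHERE error

Fix: Put the inner MAX in a scalar subquery

Corrected query:
SELECT MAX(salary) FROM employees WHERE salary < (SELECT MAX(salary) FROM employees)

Result:
MAX(salary)
-----------
137104     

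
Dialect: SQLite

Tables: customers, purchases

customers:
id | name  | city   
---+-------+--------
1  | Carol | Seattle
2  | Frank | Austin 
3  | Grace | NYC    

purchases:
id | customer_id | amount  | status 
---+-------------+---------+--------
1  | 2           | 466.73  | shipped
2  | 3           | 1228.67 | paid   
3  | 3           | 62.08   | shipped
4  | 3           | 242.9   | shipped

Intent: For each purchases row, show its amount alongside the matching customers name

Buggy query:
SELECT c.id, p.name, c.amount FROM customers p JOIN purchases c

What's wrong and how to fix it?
Bug: JOIN with no ON clause produces a cartesian product; every purchases row pairs with every customers row

Fix: Add ON c.customer_id = p.id to the JOIN

Corrected query:
SELECT c.id, p.name, c.amount FROM customers p JOIN purchases c ON c.customer_id = p.id

Result:
id | name  | amount 
---+-------+--------
1  | Frank | 466.73 
2  | Grace | 1228.67
3  | Grace | 62.08  
4  | Grace | 242.9  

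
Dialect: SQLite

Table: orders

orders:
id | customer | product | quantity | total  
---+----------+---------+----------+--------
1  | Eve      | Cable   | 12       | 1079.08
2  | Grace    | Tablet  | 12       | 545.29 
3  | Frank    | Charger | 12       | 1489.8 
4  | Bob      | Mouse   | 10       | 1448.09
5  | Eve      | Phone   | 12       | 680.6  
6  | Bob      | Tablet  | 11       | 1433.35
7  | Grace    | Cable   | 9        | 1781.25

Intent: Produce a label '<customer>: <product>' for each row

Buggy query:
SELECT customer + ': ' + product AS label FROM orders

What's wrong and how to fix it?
Bug: SQLite uses || for string concatenation; + coerces text to numbers (yielding 0)

Fix: Replace + with || to concatenate text

Corrected query:
SELECT customer || ': ' || product AS label FROM orders

Result:
label         
--------------
Eve: Cable    
Grace: Tablet 
Frank: Charger
Bob: Mouse    
Eve: Phone    
Bob: Tablet   
Grace: Cable  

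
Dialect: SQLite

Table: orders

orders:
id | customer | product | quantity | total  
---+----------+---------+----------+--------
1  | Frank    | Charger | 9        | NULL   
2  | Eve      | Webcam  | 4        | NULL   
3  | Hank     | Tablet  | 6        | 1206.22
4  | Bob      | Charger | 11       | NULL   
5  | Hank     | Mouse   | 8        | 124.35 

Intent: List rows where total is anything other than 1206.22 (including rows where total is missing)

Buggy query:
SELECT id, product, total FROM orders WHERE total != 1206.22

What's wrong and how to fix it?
Bug: 'total != 1206.22' is unknown when total is NULL, so NULL rows are silently excluded

Fix: Handle NULL separately with IS NULL alongside the inequality

Corrected query:
SELECT id, product, total FROM orders WHERE total != 1206.22 OR total IS NULL

Result:
id | product | total 
---+---------+-------
1  | Charger | NULL  
2  | Webcam  | NULL  
4  | Charger | NULL  
5  | Mouse   | 124.35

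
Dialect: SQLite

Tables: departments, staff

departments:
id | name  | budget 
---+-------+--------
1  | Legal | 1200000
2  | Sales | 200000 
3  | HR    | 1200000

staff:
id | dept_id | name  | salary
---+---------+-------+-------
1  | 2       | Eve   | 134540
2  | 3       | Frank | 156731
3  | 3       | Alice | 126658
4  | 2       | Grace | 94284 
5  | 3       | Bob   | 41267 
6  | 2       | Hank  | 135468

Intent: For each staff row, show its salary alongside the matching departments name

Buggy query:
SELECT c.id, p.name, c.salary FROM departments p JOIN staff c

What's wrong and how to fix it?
Bug: JOIN with no ON clause produces a cartesian product; every staff row pairs with every departments row

Fix: Specify the join condition linking the foreign key to the parent id

Corrected query:
SELECT c.id, p.name, c.salary FROM departments p JOIN staff c ON c.dept_id = p.id

Result:
id | name  | salary
---+-------+-------
1  | Sales | 134540
2  | HR    | 156731
3  | HR    | 126658
4  | Sales | 94284 
5  | HR    | 41267 
6  | Sales | 135468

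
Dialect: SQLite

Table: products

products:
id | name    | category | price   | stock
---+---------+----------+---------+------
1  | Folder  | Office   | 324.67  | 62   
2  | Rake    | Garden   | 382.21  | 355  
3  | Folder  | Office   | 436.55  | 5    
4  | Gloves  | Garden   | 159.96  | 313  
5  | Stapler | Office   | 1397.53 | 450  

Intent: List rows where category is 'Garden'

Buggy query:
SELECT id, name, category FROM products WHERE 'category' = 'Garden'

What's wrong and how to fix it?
Bug: 'category' in single quotes is a string literal, not the column; the comparison is literal-vs-literal and never true

Fix: Remove the quotes around the column name (or use double quotes for an identifier)

Corrected query:
SELECT id, name, category FROM products WHERE category = 'Garden'

Result:
id | name   | category
---+--------+---------
2  | Rake   | Garden  
4  | Gloves | Garden  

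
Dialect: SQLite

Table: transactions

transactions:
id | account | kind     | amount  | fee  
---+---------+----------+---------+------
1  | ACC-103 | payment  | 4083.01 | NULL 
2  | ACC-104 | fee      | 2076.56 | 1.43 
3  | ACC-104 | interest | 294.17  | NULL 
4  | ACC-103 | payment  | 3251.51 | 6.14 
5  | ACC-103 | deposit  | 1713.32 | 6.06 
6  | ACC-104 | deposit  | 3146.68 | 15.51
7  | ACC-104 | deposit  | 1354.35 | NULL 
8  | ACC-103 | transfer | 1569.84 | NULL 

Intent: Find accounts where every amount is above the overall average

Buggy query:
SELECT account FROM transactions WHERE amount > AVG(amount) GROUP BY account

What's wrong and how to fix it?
Bug: AVG() is an aggregate; it can't sit directly in WHERE

Fix: Compute the overall average in a scalar subquery and compare each group's MIN against it in HAVING

Corrected query:
SELECT account FROM transactions GROUP BY account HAVING MIN(amount) > (SELECT AVG(amount) FROM transactions)

Result:
(no rows)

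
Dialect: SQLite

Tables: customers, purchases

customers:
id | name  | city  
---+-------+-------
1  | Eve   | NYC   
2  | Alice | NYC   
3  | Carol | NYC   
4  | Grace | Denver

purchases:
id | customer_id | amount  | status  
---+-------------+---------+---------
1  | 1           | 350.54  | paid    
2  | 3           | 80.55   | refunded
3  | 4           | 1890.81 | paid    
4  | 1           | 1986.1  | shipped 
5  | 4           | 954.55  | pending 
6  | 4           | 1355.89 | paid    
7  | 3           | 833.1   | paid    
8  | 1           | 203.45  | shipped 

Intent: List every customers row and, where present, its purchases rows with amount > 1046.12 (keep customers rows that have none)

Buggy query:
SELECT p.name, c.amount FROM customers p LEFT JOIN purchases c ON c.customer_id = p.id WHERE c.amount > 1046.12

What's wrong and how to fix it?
Bug: A WHERE condition on the right-hand table after LEFT JOIN drops unmatched parents

Fix: Put 'c.amount > 1046.12' in the JOIN's ON clause instead of WHERE

Corrected query:
SELECT p.name, c.amount FROM customers p LEFT JOIN purchases c ON c.customer_id = p.id AND c.amount > 1046.12

Result:
name  | amount 
------+--------
Eve   | 1986.1 
Alice | NULL   
Carol | NULL   
Grace | 1355.89
Grace | 1890.81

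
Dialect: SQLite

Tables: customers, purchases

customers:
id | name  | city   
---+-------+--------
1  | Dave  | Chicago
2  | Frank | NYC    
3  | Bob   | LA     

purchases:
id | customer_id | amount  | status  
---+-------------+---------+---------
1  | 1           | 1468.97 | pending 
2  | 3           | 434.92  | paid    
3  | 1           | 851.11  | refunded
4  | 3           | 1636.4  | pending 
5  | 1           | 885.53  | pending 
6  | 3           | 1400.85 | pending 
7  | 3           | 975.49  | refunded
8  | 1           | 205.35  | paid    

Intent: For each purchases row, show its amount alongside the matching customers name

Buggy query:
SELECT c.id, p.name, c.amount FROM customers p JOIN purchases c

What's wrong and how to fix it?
Bug: Missing join condition: each purchases row is matched to all customers rows instead of just its own

Fix: Specify the join condition linking the foreign key to the parent id

Corrected query:
SELECT c.id, p.name, c.amount FROM customers p JOIN purchases c ON c.customer_id = p.id

Result:
id | name | amount 
---+------+--------
1  | Dave | 1468.97
2  | Bob  | 434.92 
3  | Dave | 851.11 
4  | Bob  | 1636.4 
5  | Dave | 885.53 
6  | Bob  | 1400.85
7  | Bob  | 975.49 
8  | Dave | 205.35 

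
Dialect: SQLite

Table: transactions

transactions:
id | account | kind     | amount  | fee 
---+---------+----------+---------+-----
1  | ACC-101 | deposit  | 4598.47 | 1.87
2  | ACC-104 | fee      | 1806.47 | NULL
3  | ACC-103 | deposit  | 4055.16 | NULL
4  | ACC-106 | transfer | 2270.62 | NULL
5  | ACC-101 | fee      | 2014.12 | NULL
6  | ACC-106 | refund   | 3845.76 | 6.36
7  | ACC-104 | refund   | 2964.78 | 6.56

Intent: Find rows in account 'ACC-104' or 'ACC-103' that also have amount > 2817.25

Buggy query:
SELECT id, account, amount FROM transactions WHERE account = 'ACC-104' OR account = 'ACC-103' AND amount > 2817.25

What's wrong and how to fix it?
Bug: Without parentheses, AND is evaluated before OR, so the amount filter only applies to the 'ACC-103' branch

Fix: Add parentheses around the OR so the AND applies to both alternatives

Corrected query:
SELECT id, account, amount FROM transactions WHERE (account = 'ACC-104' OR account = 'ACC-103') AND amount > 2817.25

Result:
id | account | amount 
---+---------+--------
3  | ACC-103 | 4055.16
7  | ACC-104 | 2964.78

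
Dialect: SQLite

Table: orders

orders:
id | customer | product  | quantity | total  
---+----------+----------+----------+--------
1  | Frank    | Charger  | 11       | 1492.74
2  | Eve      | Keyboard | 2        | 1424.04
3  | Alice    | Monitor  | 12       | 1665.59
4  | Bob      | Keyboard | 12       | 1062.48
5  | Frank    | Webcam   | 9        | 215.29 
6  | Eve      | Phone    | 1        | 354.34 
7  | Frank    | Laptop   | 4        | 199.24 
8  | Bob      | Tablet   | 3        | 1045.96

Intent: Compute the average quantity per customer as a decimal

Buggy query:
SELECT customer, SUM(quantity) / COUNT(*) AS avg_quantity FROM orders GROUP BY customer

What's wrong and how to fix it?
Bug: SUM(quantity) and COUNT(*) are both integers; the division truncates the fractional part

Fix: Multiply by 1.0 (or CAST to REAL) to force floating-point division

Corrected query:
SELECT customer, SUM(quantity) * 1.0 / COUNT(*) AS avg_quantity FROM orders GROUP BY customer

Result:
customer | avg_quantity
---------+-------------
Alice    | 12          
Bob      | 7.5         
Eve      | 1.5         
Frank    | 8           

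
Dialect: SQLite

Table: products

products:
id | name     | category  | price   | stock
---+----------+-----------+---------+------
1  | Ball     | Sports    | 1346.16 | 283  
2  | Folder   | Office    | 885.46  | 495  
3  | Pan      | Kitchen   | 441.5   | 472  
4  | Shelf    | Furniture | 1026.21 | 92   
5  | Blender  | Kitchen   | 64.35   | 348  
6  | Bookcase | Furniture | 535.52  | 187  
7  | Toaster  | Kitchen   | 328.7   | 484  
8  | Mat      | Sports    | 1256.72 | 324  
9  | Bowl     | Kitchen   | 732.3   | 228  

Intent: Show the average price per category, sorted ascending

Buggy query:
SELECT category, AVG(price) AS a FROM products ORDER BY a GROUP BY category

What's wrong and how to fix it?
Bug: ORDER BY appears before GROUP BY; SQL clause order requires GROUP BY first

Fix: Reorder: SELECT … FROM … GROUP BY … ORDER BY …

Corrected query:
SELECT category, AVG(price) AS a FROM products GROUP BY category ORDER BY a

Result:
category  | a       
----------+---------
Kitchen   | 391.7125
Furniture | 780.865 
Office    | 885.46  
Sports    | 1301.44 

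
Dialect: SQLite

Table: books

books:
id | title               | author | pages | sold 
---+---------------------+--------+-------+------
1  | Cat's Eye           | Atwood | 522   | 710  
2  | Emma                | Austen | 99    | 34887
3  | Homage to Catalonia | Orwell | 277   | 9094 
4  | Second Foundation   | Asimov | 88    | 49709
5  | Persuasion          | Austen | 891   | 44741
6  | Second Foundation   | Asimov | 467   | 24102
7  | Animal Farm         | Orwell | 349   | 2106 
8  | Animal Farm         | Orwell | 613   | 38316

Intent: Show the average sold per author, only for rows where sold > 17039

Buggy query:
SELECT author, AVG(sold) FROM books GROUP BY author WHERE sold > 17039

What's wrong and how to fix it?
Bug: Row-level WHERE must come before GROUP BY in the clause order

Fix: Move the WHERE clause before GROUP BY

Corrected query:
SELECT author, AVG(sold) FROM books WHERE sold > 17039 GROUP BY author

Result:
author | AVG(sold)
-------+----------
Asimov | 36905.5  
Austen | 39814    
Orwell | 38316    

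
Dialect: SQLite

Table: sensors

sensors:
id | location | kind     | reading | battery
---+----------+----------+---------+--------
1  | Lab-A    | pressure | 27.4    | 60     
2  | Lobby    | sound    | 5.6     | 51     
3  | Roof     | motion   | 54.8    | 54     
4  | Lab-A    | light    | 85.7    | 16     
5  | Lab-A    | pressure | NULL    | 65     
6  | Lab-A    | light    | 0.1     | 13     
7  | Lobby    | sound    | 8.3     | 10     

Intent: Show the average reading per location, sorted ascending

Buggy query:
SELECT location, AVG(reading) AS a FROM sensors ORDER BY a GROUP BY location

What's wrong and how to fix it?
Bug: GROUP BY must precede ORDER BY

Fix: Reorder: SELECT … FROM … GROUP BY … ORDER BY …

Corrected query:
SELECT location, AVG(reading) AS a FROM sensors GROUP BY location ORDER BY a

Result:
location | a        
---------+----------
Lobby    | 6.95     
Lab-A    | 37.733333
Roof     | 54.8     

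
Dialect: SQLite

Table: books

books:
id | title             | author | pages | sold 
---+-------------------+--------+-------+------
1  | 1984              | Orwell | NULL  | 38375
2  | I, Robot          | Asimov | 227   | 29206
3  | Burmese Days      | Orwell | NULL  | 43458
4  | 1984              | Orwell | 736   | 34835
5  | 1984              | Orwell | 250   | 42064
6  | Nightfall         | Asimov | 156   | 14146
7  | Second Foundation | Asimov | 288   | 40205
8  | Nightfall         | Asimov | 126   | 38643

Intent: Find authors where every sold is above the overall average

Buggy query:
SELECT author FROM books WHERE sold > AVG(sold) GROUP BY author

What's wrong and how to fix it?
Bug: AVG() is an aggregate; it can't sit directly in WHERE

Fix: Compute the overall average in a scalar subquery and compare each group's MIN against it in HAVING

Corrected query:
SELECT author FROM books GROUP BY author HAVING MIN(sold) > (SELECT AVG(sold) FROM books)

Result:
(no rows)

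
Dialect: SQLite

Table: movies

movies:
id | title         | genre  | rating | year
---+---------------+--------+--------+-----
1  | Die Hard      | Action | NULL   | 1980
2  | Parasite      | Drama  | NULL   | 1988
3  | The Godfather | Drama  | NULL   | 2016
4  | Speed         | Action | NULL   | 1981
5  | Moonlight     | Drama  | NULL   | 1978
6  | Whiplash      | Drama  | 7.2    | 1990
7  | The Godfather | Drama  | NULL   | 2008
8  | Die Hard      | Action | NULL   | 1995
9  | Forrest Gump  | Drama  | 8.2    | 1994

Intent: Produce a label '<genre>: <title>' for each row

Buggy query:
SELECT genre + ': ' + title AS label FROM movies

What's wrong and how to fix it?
Bug: '+' is numeric addition; on text columns SQLite converts them to 0 instead of concatenating

Fix: Use the || operator for string concatenation

Corrected query:
SELECT genre || ': ' || title AS label FROM movies

Result:
label               
--------------------
Action: Die Hard    
Drama: Parasite     
Drama: The Godfather
Action: Speed       
Drama: Moonlight    
Drama: Whiplash     
Drama: The Godfather
Action: Die Hard    
Drama: Forrest Gump 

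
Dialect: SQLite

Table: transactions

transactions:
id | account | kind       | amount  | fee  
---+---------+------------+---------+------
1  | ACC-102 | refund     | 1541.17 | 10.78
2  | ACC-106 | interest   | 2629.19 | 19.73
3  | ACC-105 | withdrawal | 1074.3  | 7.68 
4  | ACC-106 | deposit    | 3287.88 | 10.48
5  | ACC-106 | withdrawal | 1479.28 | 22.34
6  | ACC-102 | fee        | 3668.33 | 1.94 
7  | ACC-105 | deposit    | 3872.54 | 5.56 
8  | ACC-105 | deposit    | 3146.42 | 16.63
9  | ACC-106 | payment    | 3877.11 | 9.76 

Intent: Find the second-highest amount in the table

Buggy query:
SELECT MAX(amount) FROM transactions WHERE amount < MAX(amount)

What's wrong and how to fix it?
Bug: The inner MAX is an aggregate inside WHERE, which is not allowed

Fix: Compute the overall MAX in a subquery, then take MAX of rows below it

Corrected query:
SELECT MAX(amount) FROM transactions WHERE amount < (SELECT MAX(amount) FROM transactions)

Result:
MAX(amount)
-----------
3872.54    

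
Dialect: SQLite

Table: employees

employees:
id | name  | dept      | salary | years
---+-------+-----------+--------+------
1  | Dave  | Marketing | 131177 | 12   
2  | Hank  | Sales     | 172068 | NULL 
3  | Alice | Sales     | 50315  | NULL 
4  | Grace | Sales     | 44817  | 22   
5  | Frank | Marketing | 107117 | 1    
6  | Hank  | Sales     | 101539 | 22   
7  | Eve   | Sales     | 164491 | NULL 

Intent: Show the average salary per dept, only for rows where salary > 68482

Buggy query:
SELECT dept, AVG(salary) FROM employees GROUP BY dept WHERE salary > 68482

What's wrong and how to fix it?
Bug: WHERE cannot follow GROUP BY

Fix: Place WHERE between FROM and GROUP BY

Corrected query:
SELECT dept, AVG(salary) FROM employees WHERE salary > 68482 GROUP BY dept

Result:
dept      | AVG(salary)  
----------+--------------
Marketing | 119147       
Sales     | 146032.666667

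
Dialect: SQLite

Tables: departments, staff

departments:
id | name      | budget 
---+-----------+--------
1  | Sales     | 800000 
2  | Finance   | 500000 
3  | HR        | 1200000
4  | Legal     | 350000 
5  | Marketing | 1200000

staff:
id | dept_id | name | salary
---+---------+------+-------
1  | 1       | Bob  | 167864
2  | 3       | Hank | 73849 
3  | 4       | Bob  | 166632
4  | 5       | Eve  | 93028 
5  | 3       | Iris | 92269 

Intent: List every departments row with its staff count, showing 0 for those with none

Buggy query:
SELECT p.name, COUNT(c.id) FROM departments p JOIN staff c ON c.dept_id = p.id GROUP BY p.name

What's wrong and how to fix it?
Bug: INNER JOIN drops departments rows that have no matching staff rows

Fix: Use LEFT JOIN so parents without children still appear (COUNT(c.id) gives 0)

Corrected query:
SELECT p.name, COUNT(c.id) FROM departments p LEFT JOIN staff c ON c.dept_id = p.id GROUP BY p.name

Result:
name      | COUNT(c.id)
----------+------------
Finance   | 0          
HR        | 2          
Legal     | 1          
Marketing | 1          
Sales     | 1          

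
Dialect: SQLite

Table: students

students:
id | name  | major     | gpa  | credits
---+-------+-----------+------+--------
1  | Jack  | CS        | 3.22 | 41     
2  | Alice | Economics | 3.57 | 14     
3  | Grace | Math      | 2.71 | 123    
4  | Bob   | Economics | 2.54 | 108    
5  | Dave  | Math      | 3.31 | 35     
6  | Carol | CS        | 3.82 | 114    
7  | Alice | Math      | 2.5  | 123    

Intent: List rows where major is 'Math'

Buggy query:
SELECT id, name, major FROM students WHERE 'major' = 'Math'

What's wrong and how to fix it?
Bug: Single quotes denote string literals in SQL; the column name is being compared as a constant string

Fix: Remove the quotes around the column name (or use double quotes for an identifier)

Corrected query:
SELECT id, name, major FROM students WHERE major = 'Math'

Result:
id | name  | major
---+-------+------
3  | Grace | Math 
5  | Dave  | Math 
7  | Alice | Math 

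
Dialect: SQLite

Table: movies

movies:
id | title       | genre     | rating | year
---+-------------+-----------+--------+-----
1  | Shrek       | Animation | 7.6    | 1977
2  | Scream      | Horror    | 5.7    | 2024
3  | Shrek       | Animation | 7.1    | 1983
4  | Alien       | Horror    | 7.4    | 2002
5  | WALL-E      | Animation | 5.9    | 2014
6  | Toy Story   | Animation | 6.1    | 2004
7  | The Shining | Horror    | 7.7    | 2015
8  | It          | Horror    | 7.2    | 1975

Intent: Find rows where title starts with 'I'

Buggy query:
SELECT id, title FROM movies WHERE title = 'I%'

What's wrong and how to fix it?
Bug: '=' compares the literal string including the % character; pattern matching needs LIKE

Fix: Use LIKE for wildcard pattern matching

Corrected query:
SELECT id, title FROM movies WHERE title LIKE 'I%'

Result:
id | title
---+------
8  | It   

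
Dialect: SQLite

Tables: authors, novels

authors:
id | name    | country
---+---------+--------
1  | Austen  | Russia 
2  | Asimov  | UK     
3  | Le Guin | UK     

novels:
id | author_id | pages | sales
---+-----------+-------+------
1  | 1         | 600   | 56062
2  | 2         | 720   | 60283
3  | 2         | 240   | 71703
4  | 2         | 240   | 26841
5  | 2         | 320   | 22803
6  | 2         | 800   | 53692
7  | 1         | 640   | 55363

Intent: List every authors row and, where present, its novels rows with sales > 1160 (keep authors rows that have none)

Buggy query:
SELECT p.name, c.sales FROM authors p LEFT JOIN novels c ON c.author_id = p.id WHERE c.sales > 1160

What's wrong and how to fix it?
Bug: A WHERE condition on the right-hand table after LEFT JOIN drops unmatched parents

Fix: Put 'c.sales > 1160' in the JOIN's ON clause instead of WHERE

Corrected query:
SELECT p.name, c.sales FROM authors p LEFT JOIN novels c ON c.author_id = p.id AND c.sales > 1160

Result:
name    | sales
--------+------
Austen  | 55363
Austen  | 56062
Asimov  | 22803
Asimov  | 26841
Asimov  | 53692
Asimov  | 60283
Asimov  | 71703
Le Guin | NULL 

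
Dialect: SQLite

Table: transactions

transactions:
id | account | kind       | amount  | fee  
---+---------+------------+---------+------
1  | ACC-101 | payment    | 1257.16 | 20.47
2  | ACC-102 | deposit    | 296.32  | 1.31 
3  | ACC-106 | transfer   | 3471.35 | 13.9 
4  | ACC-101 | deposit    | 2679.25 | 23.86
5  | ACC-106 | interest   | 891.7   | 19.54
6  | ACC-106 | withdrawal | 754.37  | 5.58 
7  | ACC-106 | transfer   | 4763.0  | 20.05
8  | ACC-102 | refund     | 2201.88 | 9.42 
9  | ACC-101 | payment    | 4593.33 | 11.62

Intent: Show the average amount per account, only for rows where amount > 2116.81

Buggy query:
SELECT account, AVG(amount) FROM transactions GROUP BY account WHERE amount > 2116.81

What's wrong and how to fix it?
Bug: Row-level WHERE must come before GROUP BY in the clause order

Fix: Move the WHERE clause before GROUP BY

Corrected query:
SELECT account, AVG(amount) FROM transactions WHERE amount > 2116.81 GROUP BY account

Result:
account | AVG(amount)
--------+------------
ACC-101 | 3636.29    
ACC-102 | 2201.88    
ACC-106 | 4117.175   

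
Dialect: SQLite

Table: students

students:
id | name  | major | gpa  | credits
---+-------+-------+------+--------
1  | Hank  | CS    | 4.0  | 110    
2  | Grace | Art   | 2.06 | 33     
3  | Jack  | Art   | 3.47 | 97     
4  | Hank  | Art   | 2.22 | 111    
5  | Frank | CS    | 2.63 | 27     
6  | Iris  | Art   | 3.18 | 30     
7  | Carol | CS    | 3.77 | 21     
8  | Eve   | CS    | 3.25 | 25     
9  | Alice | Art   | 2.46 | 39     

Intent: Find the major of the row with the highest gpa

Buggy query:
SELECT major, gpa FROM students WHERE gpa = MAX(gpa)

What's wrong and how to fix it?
Bug: MAX(gpa) is an aggregate and cannot be used directly in WHERE

Fix: Wrap MAX in a scalar subquery so WHERE compares against a single value

Corrected query:
SELECT major, gpa FROM students WHERE gpa = (SELECT MAX(gpa) FROM students)

Result:
major | gpa
------+----
CS    | 4  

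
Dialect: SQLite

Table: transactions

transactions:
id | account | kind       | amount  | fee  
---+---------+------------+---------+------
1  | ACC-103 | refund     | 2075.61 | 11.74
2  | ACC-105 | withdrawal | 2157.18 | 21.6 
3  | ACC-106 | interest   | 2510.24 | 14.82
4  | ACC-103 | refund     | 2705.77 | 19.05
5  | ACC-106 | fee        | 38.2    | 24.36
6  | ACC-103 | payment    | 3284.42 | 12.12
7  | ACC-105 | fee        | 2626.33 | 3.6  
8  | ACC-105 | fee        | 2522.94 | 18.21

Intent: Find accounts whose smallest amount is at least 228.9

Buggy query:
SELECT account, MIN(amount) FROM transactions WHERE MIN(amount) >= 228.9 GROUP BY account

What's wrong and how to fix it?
Bug: MIN() in WHERE is a misuse of aggregate

Fix: Replace WHERE with HAVING after the GROUP BY

Corrected query:
SELECT account, MIN(amount) FROM transactions GROUP BY account HAVING MIN(amount) >= 228.9

Result:
account | MIN(amount)
--------+------------
ACC-103 | 2075.61    
ACC-105 | 2157.18    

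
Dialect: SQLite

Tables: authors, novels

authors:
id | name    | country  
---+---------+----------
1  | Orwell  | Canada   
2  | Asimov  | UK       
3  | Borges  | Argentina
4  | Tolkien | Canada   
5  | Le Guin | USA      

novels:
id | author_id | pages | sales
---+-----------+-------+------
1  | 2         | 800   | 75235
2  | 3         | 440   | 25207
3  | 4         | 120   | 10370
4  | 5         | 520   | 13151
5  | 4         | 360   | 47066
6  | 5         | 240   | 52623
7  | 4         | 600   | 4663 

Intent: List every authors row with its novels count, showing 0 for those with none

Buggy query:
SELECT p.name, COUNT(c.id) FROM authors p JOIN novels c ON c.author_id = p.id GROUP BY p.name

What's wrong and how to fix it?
Bug: An inner join excludes parents with zero children

Fix: Switch to LEFT JOIN to retain unmatched parent rows

Corrected query:
SELECT p.name, COUNT(c.id) FROM authors p LEFT JOIN novels c ON c.author_id = p.id GROUP BY p.name

Result:
name    | COUNT(c.id)
--------+------------
Asimov  | 1          
Borges  | 1          
Le Guin | 2          
Orwell  | 0          
Tolkien | 3          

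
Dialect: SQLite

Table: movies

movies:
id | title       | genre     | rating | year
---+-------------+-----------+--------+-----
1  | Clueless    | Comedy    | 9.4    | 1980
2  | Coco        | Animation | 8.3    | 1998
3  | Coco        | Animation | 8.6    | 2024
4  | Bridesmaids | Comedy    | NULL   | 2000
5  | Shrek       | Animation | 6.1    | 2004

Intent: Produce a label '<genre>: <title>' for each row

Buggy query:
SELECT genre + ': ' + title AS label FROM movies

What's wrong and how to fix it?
Bug: '+' is numeric addition; on text columns SQLite converts them to 0 instead of concatenating

Fix: Use the || operator for string concatenation

Corrected query:
SELECT genre || ': ' || title AS label FROM movies

Result:
label              
-------------------
Comedy: Clueless   
Animation: Coco    
Animation: Coco    
Comedy: Bridesmaids
Animation: Shrek   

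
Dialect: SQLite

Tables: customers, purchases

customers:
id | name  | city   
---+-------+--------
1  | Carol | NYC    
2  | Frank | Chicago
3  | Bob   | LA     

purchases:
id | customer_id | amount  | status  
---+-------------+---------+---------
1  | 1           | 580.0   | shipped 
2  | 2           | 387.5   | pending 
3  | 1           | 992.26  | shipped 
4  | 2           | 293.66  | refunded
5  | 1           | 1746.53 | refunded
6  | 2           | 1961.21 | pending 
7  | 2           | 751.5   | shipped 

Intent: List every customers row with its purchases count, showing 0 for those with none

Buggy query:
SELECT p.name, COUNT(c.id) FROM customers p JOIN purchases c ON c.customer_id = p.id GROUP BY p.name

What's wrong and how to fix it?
Bug: An inner join excludes parents with zero children

Fix: Switch to LEFT JOIN to retain unmatched parent rows

Corrected query:
SELECT p.name, COUNT(c.id) FROM customers p LEFT JOIN purchases c ON c.customer_id = p.id GROUP BY p.name

Result:
name  | COUNT(c.id)
------+------------
Bob   | 0          
Carol | 3          
Frank | 4          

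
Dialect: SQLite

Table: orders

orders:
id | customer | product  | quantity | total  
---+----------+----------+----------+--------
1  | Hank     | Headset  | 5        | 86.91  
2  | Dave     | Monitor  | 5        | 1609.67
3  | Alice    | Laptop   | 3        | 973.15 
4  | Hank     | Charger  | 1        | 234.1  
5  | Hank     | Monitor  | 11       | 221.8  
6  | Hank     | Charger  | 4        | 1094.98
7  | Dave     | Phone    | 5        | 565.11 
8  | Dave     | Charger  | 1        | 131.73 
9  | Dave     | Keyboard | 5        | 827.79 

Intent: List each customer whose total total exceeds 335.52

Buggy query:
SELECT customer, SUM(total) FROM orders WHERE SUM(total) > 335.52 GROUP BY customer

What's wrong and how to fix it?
Bug: Aggregate functions cannot appear in a WHERE clause

Fix: Use HAVING (which filters groups after aggregation) instead of WHERE

Corrected query:
SELECT customer, SUM(total) FROM orders GROUP BY customer HAVING SUM(total) > 335.52

Result:
customer | SUM(total)
---------+-----------
Alice    | 973.15    
Dave     | 3134.3    
Hank     | 1637.79   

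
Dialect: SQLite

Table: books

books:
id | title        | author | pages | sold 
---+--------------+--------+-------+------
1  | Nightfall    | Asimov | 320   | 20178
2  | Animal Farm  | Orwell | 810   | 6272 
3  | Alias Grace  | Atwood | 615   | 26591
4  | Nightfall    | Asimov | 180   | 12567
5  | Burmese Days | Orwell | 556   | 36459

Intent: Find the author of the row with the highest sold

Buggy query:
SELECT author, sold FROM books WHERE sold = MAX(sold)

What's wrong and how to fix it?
Bug: MAX(sold) is an aggregate and cannot be used directly in WHERE

Fix: Use a subquery: WHERE sold = (SELECT MAX(sold) FROM books)

Corrected query:
SELECT author, sold FROM books WHERE sold = (SELECT MAX(sold) FROM books)

Result:
author | sold 
-------+------
Orwell | 36459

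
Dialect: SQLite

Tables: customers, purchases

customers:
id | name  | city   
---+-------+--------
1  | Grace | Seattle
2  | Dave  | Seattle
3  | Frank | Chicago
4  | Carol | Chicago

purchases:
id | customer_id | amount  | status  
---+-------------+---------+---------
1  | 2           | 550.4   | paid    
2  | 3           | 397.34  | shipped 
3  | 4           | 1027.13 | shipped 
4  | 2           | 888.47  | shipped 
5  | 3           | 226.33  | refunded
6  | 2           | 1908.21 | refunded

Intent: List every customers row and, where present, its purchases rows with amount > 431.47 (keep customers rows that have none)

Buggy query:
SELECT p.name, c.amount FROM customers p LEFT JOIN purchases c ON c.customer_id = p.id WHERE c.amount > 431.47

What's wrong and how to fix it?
Bug: A WHERE condition on the right-hand table after LEFT JOIN drops unmatched parents

Fix: Move the right-table condition into the ON clause so unmatched parents are kept

Corrected query:
SELECT p.name, c.amount FROM customers p LEFT JOIN purchases c ON c.customer_id = p.id AND c.amount > 431.47

Result:
name  | amount 
------+--------
Grace | NULL   
Dave  | 550.4  
Dave  | 888.47 
Dave  | 1908.21
Frank | NULL   
Carol | 1027.13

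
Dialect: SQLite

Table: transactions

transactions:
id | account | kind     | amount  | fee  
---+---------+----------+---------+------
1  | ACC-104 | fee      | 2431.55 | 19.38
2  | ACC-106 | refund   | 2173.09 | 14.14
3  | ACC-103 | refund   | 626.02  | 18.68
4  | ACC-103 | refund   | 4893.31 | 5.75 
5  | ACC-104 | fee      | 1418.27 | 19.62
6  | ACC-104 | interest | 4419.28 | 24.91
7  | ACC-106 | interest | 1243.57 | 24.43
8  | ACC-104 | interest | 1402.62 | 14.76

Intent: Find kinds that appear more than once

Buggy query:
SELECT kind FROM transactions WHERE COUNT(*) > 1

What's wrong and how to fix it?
Bug: COUNT(*) is an aggregate and cannot be used in WHERE

Fix: GROUP BY kind, then filter groups with HAVING COUNT(*) > 1

Corrected query:
SELECT kind FROM transactions GROUP BY kind HAVING COUNT(*) > 1

Result:
kind    
--------
fee     
interest
refund  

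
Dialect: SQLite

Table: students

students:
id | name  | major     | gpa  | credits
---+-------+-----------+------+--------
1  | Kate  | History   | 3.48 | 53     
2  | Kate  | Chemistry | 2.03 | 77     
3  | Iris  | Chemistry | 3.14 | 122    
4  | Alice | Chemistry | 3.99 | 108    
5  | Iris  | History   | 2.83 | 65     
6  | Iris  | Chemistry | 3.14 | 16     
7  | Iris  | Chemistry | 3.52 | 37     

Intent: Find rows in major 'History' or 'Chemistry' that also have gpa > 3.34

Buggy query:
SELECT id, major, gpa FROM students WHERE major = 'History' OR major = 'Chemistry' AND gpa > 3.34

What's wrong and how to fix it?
Bug: Without parentheses, AND is evaluated before OR, so the gpa filter only applies to the 'Chemistry' branch

Fix: Add parentheses around the OR so the AND applies to both alternatives

Corrected query:
SELECT id, major, gpa FROM students WHERE (major = 'History' OR major = 'Chemistry') AND gpa > 3.34

Result:
id | major     | gpa 
---+-----------+-----
1  | History   | 3.48
4  | Chemistry | 3.99
7  | Chemistry | 3.52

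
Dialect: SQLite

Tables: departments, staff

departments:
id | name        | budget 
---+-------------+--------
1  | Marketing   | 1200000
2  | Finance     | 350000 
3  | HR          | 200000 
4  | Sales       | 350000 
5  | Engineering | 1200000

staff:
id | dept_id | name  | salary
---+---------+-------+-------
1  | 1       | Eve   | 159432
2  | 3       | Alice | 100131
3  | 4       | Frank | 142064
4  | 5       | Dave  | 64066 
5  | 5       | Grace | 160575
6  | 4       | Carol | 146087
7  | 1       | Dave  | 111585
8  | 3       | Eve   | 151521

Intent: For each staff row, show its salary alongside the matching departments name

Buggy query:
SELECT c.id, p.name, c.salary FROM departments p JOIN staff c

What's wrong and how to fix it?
Bug: JOIN with no ON clause produces a cartesian product; every staff row pairs with every departments row

Fix: Add ON c.dept_id = p.id to the JOIN

Corrected query:
SELECT c.id, p.name, c.salary FROM departments p JOIN staff c ON c.dept_id = p.id

Result:
id | name        | salary
---+-------------+-------
1  | Marketing   | 159432
2  | HR          | 100131
3  | Sales       | 142064
4  | Engineering | 64066 
5  | Engineering | 160575
6  | Sales       | 146087
7  | Marketing   | 111585
8  | HR          | 151521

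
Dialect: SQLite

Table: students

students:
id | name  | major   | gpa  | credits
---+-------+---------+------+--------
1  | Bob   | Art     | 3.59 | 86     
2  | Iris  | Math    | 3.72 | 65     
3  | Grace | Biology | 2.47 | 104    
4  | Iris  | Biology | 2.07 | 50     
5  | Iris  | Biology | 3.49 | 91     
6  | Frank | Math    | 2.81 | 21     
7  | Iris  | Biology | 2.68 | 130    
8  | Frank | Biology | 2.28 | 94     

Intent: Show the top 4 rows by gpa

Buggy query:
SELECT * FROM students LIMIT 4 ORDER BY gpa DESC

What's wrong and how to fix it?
Bug: LIMIT must come after ORDER BY

Fix: Sort with ORDER BY, then apply LIMIT

Corrected query:
SELECT * FROM students ORDER BY gpa DESC LIMIT 4

Result:
id | name  | major   | gpa  | credits
---+-------+---------+------+--------
2  | Iris  | Math    | 3.72 | 65     
1  | Bob   | Art     | 3.59 | 86     
5  | Iris  | Biology | 3.49 | 91     
6  | Frank | Math    | 2.81 | 21     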